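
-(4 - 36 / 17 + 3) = -83 / 17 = -4.88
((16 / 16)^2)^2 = 1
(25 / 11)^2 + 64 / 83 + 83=893188 / 10043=88.94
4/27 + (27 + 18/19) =14413/513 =28.10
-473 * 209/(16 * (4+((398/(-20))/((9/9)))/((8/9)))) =494285/1471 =336.02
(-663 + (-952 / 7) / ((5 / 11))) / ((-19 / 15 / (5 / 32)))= 72165 / 608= 118.69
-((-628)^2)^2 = -155538739456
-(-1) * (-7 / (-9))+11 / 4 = 127 / 36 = 3.53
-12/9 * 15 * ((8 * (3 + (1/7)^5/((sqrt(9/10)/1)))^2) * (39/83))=-47591429972320/70336337001 - 12480 * sqrt(10)/1394981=-676.65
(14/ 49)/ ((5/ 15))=6/ 7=0.86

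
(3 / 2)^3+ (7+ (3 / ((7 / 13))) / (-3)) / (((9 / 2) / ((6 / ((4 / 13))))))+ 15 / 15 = 1493 / 56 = 26.66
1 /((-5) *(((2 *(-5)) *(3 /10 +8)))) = 1 /415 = 0.00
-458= -458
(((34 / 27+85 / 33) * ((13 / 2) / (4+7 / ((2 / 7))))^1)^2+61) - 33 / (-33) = 17987891791 / 286591041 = 62.77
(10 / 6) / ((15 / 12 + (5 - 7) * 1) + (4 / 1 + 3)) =4 / 15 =0.27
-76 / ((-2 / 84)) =3192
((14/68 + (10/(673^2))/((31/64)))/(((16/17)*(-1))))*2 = -98307353/224652784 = -0.44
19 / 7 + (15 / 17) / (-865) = 55858 / 20587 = 2.71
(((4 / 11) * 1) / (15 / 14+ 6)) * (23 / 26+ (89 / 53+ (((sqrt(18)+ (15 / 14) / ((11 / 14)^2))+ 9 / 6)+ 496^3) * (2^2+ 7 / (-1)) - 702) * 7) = -11963487099996040 / 90788841 - 392 * sqrt(2) / 121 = -131772664.84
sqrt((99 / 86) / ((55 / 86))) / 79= 3 * sqrt(5) / 395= 0.02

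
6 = 6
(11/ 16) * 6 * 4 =33/ 2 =16.50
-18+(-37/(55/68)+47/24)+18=-43.79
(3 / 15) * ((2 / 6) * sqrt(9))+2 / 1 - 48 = -229 / 5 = -45.80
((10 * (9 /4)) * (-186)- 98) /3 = -4283 /3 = -1427.67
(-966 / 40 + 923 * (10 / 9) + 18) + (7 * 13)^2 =1674073 / 180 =9300.41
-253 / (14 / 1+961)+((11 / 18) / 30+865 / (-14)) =-15239501 / 245700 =-62.02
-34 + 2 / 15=-508 / 15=-33.87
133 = 133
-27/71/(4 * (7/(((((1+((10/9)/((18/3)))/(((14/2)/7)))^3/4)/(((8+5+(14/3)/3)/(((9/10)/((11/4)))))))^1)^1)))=-4096/32227965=-0.00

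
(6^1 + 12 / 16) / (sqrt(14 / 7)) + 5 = 27* sqrt(2) / 8 + 5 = 9.77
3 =3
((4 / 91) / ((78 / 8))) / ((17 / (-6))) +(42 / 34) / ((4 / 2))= 24779 / 40222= 0.62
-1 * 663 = -663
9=9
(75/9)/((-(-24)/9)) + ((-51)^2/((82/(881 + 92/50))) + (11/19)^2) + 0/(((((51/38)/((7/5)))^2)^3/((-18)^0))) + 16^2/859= 71216561479591/2542811800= 28007.01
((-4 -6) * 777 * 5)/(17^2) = -38850/289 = -134.43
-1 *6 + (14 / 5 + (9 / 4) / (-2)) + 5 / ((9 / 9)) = 27 / 40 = 0.68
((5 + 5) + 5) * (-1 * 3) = -45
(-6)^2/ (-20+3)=-36/ 17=-2.12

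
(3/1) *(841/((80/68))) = 42891/20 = 2144.55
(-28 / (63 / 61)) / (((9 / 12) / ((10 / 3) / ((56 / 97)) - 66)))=1234396 / 567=2177.07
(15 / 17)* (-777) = -11655 / 17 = -685.59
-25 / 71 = -0.35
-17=-17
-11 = -11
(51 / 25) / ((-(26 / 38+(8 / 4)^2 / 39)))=-2.59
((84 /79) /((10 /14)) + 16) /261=6908 /103095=0.07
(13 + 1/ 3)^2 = 1600/ 9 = 177.78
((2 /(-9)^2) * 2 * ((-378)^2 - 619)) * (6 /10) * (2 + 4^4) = 9787832 /9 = 1087536.89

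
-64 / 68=-16 / 17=-0.94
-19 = -19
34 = 34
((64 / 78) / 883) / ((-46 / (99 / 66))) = -8 / 264017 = -0.00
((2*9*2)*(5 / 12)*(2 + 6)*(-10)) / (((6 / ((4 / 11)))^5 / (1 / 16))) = -0.00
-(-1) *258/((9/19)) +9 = 1661/3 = 553.67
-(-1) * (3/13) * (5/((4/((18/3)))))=45/26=1.73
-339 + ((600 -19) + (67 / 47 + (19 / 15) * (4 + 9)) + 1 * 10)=190274 / 705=269.89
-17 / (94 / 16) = -136 / 47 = -2.89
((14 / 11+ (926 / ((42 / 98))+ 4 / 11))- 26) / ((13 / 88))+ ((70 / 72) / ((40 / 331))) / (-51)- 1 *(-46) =2770018967 / 190944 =14506.97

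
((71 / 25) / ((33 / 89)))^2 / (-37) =-39929761 / 25183125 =-1.59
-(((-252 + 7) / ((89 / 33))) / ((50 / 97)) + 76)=89209 / 890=100.23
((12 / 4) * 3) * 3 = 27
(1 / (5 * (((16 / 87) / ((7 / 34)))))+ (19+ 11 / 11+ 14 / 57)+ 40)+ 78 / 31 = 302724103 / 4806240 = 62.99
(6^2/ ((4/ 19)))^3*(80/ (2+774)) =50002110/ 97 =515485.67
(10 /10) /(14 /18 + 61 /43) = 387 /850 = 0.46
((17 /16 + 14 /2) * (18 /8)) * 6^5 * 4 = 564246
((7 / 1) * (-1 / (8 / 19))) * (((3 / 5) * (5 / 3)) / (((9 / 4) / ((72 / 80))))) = -133 / 20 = -6.65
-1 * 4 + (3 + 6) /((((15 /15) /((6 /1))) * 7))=26 /7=3.71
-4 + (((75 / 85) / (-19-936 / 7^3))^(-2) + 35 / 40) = 127763371583 / 211768200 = 603.32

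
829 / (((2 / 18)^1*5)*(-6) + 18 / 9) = -2487 / 4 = -621.75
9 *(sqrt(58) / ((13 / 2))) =18 *sqrt(58) / 13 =10.54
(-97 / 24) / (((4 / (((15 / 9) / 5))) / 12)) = -97 / 24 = -4.04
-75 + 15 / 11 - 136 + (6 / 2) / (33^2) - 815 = -371942 / 363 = -1024.63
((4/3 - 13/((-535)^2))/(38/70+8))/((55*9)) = 8014027/25417638675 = 0.00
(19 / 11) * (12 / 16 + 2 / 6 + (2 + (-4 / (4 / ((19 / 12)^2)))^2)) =3690883 / 228096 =16.18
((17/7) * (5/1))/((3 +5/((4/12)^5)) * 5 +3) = 85/42651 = 0.00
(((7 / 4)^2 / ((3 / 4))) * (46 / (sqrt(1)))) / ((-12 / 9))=-1127 / 8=-140.88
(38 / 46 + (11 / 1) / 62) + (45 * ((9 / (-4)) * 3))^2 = 1052559873 / 11408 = 92265.07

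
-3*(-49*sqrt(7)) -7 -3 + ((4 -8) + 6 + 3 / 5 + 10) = 13 / 5 + 147*sqrt(7) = 391.53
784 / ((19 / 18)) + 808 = 29464 / 19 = 1550.74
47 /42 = 1.12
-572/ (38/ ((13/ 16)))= -1859/ 152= -12.23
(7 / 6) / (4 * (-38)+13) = -7 / 834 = -0.01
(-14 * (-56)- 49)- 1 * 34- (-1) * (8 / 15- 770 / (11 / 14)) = -4177 / 15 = -278.47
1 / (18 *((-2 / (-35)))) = 35 / 36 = 0.97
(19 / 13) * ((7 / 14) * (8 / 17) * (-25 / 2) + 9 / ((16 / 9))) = 3.10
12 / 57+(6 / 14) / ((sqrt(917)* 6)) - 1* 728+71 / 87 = -1201687 / 1653+sqrt(917) / 12838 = -726.97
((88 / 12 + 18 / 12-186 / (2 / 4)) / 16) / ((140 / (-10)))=1.62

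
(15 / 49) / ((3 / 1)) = 0.10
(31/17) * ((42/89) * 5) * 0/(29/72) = 0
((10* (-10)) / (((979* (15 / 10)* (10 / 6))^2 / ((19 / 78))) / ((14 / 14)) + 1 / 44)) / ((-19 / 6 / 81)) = 2138400 / 20558559469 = 0.00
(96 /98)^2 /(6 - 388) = -1152 /458591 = -0.00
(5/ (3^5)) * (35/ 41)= 0.02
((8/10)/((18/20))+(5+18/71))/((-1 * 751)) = -3925/479889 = -0.01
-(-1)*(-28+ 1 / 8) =-223 / 8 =-27.88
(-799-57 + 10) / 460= -423 / 230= -1.84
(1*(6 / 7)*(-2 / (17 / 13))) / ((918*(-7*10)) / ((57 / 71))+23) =2964 / 180925577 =0.00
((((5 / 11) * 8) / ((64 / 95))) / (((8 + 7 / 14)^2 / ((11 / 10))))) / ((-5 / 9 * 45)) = -19 / 5780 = -0.00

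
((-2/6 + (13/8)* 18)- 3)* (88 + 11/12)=331837/144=2304.42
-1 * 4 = -4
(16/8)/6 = 1/3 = 0.33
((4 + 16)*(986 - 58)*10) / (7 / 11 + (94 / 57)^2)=6633158400 / 119939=55304.43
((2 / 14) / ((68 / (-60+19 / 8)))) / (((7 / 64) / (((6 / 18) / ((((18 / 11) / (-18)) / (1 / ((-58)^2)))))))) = 0.00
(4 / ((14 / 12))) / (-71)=-24 / 497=-0.05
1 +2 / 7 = 1.29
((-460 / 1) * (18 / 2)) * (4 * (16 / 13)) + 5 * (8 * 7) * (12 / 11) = -2870880 / 143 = -20076.08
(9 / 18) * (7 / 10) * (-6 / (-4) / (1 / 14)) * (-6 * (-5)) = 441 / 2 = 220.50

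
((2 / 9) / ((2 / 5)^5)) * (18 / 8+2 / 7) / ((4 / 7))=221875 / 2304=96.30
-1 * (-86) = 86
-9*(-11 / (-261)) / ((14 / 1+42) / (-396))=1089 / 406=2.68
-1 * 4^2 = -16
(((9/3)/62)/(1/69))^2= 42849/3844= 11.15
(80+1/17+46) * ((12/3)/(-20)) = -2143/85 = -25.21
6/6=1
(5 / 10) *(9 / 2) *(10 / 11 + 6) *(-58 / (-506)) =4959 / 2783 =1.78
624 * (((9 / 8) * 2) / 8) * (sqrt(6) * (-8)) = -1404 * sqrt(6) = -3439.08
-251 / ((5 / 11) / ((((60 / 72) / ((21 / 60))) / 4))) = -13805 / 42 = -328.69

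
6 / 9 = 2 / 3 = 0.67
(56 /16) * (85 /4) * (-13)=-7735 /8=-966.88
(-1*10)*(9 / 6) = -15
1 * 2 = 2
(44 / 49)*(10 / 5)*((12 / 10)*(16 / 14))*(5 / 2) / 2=1056 / 343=3.08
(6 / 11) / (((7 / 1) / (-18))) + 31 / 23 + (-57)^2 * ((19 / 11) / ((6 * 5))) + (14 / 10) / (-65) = 215250461 / 1151150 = 186.99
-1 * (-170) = 170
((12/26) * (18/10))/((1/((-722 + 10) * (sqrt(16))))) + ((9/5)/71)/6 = -4367685/1846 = -2366.03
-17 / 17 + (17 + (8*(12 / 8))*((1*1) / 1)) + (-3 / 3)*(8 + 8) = 12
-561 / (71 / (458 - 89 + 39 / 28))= -5818131 / 1988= -2926.63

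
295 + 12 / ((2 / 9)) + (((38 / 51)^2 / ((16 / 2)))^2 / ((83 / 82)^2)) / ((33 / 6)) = 178918836275273 / 512660166579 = 349.00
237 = 237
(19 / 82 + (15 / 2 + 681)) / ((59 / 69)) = 1948422 / 2419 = 805.47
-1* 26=-26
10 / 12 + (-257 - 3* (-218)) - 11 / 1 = 2321 / 6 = 386.83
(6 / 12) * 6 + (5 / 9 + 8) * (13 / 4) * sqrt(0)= 3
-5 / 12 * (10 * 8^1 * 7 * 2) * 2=-2800 / 3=-933.33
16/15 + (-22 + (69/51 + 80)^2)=28599589/4335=6597.37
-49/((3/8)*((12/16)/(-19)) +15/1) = -29792/9111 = -3.27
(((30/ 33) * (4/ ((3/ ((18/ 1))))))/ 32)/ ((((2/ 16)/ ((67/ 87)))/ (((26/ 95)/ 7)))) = 0.16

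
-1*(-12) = 12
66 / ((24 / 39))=429 / 4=107.25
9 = 9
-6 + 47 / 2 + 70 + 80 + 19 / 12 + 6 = 2101 / 12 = 175.08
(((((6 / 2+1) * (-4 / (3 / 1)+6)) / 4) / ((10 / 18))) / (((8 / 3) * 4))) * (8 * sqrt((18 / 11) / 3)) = 63 * sqrt(66) / 110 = 4.65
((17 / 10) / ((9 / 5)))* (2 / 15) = 0.13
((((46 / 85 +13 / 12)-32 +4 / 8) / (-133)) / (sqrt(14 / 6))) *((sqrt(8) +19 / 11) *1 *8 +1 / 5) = 7831561 *sqrt(21) / 17409700 +121892 *sqrt(42) / 237405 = 5.39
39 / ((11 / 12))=468 / 11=42.55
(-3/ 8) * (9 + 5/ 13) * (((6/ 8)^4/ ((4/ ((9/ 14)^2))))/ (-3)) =400221/ 10436608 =0.04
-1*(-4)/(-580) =-1/145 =-0.01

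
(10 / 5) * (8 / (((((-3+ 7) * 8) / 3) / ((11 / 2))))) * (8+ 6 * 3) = 429 / 2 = 214.50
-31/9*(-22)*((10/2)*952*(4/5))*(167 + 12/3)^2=8437834944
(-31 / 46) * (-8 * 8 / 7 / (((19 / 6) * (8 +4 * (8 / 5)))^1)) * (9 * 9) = 33480 / 3059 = 10.94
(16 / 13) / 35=16 / 455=0.04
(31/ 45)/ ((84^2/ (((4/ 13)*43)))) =1333/ 1031940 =0.00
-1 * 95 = -95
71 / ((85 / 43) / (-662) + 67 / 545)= 1101491870 / 1860897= 591.91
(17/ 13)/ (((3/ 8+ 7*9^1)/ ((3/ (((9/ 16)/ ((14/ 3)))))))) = 0.51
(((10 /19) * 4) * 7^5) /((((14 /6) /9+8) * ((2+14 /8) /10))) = 48404160 /4237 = 11424.16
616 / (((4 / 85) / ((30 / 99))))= 3966.67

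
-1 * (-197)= 197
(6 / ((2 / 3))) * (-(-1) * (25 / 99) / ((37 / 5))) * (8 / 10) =0.25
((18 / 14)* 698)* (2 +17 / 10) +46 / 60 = 697463 / 210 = 3321.25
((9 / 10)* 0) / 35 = 0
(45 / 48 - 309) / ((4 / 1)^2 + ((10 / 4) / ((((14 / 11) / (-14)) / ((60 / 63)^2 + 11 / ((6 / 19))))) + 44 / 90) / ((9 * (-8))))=-2103570 / 202421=-10.39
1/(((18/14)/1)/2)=14/9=1.56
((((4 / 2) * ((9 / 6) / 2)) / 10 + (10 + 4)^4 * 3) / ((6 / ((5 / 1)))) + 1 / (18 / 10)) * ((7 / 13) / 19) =48404503 / 17784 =2721.80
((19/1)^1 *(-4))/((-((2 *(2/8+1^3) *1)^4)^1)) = 1216/625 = 1.95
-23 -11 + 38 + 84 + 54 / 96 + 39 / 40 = 7163 / 80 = 89.54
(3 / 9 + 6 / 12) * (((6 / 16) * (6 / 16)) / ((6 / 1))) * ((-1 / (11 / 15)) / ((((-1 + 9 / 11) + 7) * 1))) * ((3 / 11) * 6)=-9 / 1408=-0.01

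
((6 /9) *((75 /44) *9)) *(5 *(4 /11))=2250 /121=18.60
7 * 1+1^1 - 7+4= 5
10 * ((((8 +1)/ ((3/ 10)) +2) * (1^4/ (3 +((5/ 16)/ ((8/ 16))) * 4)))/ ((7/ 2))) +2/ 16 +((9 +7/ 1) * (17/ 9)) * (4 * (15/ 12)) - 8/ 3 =915829/ 5544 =165.19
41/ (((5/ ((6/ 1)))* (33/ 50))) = 820/ 11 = 74.55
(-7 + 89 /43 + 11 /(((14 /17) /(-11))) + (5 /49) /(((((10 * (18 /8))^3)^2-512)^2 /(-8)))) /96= -44124647008052536548826157 /27894109538382307741448256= -1.58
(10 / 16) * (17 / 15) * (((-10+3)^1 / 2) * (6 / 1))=-119 / 8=-14.88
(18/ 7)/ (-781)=-18/ 5467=-0.00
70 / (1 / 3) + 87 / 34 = 7227 / 34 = 212.56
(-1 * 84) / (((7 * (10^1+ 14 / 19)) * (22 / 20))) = -190 / 187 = -1.02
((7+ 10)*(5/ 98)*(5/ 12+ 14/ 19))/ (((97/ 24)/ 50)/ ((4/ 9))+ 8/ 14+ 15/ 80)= 4471000/ 4204263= 1.06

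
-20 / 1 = -20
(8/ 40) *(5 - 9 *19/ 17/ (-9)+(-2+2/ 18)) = 0.85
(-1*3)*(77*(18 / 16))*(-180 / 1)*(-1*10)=-467775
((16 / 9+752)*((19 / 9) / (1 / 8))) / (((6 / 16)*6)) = 4124672 / 729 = 5657.99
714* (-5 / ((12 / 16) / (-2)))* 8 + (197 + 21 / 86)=6566723 / 86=76357.24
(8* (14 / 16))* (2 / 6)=7 / 3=2.33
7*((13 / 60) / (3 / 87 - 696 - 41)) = -203 / 98640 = -0.00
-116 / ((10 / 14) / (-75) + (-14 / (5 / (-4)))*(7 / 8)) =-3045 / 257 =-11.85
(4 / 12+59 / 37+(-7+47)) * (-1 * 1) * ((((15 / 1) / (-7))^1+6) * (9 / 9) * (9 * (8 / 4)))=-753948 / 259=-2911.00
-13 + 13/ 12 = -143/ 12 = -11.92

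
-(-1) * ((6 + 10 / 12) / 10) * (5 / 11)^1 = 41 / 132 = 0.31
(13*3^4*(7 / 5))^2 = 54331641 / 25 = 2173265.64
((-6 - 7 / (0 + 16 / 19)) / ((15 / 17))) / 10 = -3893 / 2400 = -1.62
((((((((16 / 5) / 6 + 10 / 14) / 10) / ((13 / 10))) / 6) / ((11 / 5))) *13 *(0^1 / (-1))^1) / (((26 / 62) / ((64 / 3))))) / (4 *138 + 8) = 0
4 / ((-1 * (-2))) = 2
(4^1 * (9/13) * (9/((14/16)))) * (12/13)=31104/1183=26.29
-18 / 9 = -2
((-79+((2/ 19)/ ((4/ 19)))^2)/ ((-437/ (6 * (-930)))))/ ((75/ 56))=-328104/ 437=-750.81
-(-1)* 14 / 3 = 4.67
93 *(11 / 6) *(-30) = -5115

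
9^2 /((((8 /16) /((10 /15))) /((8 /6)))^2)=256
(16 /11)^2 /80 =16 /605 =0.03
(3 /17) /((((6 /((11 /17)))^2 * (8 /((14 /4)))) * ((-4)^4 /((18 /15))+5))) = 847 /205952960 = 0.00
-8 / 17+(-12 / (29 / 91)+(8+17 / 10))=-140139 / 4930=-28.43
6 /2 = 3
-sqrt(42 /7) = -sqrt(6) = -2.45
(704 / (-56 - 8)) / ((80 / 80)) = -11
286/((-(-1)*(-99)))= -26/9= -2.89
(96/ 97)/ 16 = 6/ 97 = 0.06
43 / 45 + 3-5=-47 / 45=-1.04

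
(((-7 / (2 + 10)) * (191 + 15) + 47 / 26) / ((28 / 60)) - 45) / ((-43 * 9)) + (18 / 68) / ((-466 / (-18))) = 218132927 / 278989074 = 0.78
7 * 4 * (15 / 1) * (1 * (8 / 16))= 210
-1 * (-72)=72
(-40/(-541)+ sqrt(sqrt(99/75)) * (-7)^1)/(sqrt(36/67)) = sqrt(67) * (-3787 * 33^(1/4) * sqrt(5)+ 200)/16230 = -10.14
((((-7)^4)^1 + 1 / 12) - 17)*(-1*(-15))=143045 / 4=35761.25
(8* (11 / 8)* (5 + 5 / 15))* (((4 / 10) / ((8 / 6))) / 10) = 44 / 25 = 1.76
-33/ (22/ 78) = -117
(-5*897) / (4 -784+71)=6.33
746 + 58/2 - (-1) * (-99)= 676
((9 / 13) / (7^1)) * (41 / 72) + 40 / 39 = 2363 / 2184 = 1.08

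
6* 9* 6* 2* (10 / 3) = 2160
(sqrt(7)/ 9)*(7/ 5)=7*sqrt(7)/ 45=0.41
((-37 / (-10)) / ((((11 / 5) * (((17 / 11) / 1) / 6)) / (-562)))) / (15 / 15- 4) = 20794 / 17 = 1223.18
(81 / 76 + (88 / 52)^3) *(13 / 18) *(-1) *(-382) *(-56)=-2639786170 / 28899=-91345.24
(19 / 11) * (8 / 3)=152 / 33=4.61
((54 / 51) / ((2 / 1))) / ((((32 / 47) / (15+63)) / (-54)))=-445419 / 136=-3275.14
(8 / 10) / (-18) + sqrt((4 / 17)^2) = 146 / 765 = 0.19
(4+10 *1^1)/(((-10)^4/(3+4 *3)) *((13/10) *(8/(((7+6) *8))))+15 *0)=21/100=0.21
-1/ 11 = -0.09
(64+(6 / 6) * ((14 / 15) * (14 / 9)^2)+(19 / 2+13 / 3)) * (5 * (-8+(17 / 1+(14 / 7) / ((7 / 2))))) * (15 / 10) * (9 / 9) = 13039741 / 2268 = 5749.44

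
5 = 5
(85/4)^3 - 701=569261/64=8894.70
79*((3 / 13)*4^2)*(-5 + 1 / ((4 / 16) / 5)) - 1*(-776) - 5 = 66903 / 13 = 5146.38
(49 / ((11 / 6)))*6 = 1764 / 11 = 160.36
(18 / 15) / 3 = 2 / 5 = 0.40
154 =154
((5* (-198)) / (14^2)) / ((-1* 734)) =495 / 71932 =0.01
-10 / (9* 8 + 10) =-5 / 41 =-0.12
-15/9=-5/3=-1.67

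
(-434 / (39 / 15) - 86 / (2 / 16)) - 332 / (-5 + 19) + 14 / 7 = -79774 / 91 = -876.64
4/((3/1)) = 4/3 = 1.33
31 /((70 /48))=744 /35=21.26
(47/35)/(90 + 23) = 47/3955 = 0.01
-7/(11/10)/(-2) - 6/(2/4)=-97/11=-8.82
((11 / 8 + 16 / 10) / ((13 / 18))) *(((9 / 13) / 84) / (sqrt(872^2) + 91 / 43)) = 387 / 9964240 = 0.00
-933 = -933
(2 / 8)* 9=9 / 4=2.25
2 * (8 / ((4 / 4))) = 16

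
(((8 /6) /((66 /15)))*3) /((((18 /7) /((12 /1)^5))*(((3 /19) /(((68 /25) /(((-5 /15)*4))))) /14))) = -875169792 /55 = -15912178.04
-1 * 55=-55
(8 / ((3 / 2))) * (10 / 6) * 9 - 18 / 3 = 74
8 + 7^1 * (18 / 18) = 15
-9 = -9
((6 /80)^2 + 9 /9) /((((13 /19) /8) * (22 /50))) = 26.72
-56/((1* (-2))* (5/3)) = 16.80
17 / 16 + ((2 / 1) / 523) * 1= 1.07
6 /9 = 2 /3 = 0.67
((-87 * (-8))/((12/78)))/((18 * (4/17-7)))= -12818/345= -37.15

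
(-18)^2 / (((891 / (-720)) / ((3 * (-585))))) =5054400 / 11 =459490.91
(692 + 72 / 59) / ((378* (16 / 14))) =1.60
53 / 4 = 13.25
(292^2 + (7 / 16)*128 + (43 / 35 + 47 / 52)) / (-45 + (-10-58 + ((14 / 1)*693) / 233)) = -36181703473 / 30261140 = -1195.65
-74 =-74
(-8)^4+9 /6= 4097.50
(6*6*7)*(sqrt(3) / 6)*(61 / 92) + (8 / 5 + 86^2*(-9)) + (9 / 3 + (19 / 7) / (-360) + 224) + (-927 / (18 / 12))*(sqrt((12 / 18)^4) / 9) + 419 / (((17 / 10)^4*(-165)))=-460953709877131 / 6945606360 + 1281*sqrt(3) / 46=-66318.00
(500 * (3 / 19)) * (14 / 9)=7000 / 57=122.81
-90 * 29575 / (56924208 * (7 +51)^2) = -147875 / 10638501984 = -0.00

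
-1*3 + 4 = 1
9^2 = 81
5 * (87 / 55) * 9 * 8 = 6264 / 11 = 569.45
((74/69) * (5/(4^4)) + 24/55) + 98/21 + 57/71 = 204408953/34488960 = 5.93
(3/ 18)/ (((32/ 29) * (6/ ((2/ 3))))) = 29/ 1728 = 0.02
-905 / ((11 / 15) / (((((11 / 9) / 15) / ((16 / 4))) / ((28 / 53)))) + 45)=-47965 / 3393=-14.14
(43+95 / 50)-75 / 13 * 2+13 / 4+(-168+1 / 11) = -375511 / 2860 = -131.30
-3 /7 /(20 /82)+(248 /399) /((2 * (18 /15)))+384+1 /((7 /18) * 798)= 32050099 /83790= 382.51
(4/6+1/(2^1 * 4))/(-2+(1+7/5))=95/48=1.98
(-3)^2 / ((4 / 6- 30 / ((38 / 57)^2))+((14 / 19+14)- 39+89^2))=1026 / 892609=0.00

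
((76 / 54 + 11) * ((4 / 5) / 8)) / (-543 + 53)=-67 / 26460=-0.00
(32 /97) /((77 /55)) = 160 /679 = 0.24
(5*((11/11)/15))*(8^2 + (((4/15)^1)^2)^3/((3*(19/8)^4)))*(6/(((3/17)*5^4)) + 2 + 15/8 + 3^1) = 411450511697883448/2783320576171875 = 147.83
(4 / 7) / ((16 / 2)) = 1 / 14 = 0.07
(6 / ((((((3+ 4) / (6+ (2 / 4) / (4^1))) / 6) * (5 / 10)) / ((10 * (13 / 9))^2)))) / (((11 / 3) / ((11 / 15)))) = 23660 / 9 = 2628.89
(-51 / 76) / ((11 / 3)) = -153 / 836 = -0.18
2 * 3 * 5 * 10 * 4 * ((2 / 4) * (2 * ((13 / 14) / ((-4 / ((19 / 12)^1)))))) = -6175 / 14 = -441.07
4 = 4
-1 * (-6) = 6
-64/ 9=-7.11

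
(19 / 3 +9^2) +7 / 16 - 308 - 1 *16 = -11339 / 48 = -236.23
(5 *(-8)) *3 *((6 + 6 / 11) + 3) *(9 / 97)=-106.28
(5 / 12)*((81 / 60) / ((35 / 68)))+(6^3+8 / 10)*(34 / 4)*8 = 2064089 / 140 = 14743.49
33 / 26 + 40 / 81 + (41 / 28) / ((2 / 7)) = 58025 / 8424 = 6.89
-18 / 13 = -1.38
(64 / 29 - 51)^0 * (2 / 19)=2 / 19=0.11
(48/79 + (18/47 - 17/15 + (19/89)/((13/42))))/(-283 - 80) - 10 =-233949232753/23391398745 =-10.00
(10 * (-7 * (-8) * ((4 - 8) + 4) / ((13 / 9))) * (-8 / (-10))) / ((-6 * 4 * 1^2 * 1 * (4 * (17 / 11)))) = 0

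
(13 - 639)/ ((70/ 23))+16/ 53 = -380987/ 1855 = -205.38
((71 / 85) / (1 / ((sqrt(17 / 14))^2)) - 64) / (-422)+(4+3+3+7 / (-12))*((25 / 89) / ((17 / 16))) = 353814451 / 134082060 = 2.64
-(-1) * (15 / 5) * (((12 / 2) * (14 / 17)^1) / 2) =126 / 17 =7.41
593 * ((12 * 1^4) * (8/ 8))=7116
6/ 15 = 0.40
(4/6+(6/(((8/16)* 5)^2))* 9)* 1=698/75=9.31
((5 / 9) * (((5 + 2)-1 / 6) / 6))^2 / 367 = 42025 / 38526192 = 0.00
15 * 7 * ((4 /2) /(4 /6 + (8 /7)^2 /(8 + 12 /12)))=46305 /179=258.69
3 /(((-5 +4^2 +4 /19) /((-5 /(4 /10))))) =-3.35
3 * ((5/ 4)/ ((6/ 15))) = 75/ 8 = 9.38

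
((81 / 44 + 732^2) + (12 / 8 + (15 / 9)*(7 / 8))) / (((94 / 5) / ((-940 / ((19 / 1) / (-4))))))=3536470075 / 627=5640303.15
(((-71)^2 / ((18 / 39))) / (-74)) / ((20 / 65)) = -851929 / 1776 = -479.69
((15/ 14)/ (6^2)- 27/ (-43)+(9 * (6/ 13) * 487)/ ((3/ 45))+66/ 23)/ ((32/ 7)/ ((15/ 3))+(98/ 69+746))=40.55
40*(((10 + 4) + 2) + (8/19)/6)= 36640/57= 642.81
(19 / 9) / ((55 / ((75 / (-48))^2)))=2375 / 25344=0.09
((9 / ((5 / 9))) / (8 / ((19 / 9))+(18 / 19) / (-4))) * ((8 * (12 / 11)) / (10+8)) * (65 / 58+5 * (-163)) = -2870064 / 1595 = -1799.41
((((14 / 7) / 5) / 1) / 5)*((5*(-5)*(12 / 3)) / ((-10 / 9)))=36 / 5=7.20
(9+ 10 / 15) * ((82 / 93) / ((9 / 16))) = 38048 / 2511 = 15.15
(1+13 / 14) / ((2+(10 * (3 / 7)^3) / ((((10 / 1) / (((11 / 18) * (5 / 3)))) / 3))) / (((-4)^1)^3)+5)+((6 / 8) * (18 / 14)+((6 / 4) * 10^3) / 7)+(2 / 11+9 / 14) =4844355203 / 22379588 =216.46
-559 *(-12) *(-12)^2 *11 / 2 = 5312736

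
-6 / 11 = -0.55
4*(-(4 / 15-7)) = 404 / 15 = 26.93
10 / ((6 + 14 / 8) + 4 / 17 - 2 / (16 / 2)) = 340 / 263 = 1.29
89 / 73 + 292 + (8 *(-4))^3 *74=-176991331 / 73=-2424538.78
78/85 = 0.92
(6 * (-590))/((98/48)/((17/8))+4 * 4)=-36108/173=-208.72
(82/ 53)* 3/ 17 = 246/ 901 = 0.27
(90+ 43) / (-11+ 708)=133 / 697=0.19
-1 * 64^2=-4096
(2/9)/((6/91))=91/27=3.37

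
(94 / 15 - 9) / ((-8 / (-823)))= -33743 / 120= -281.19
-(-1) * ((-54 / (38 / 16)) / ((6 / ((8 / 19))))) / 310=-288 / 55955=-0.01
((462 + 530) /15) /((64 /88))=1364 /15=90.93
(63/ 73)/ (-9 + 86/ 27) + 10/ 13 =92497/ 148993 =0.62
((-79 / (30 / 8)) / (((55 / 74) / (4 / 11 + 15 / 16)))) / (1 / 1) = -669367 / 18150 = -36.88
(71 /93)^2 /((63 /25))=126025 /544887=0.23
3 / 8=0.38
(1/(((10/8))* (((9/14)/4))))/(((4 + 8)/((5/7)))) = 8/27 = 0.30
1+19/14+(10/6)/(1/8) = 659/42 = 15.69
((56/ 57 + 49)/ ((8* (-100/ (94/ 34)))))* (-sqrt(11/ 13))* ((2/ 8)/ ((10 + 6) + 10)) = 133903* sqrt(143)/ 1048070400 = 0.00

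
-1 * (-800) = 800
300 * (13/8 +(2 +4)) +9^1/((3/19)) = 4689/2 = 2344.50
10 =10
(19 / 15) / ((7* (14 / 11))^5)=3059969 / 135588119520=0.00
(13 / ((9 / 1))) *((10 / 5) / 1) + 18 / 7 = 344 / 63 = 5.46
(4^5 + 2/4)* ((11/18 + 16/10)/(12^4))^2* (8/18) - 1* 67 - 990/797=-284143213177645649/4163749252300800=-68.24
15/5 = 3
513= 513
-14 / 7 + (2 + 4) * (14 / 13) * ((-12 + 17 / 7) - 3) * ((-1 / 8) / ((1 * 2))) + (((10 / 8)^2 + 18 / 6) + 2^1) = 2005 / 208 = 9.64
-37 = -37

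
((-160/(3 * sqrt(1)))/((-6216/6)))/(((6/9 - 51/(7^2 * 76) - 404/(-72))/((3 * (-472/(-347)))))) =0.03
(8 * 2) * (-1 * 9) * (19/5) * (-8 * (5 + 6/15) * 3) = 1772928/25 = 70917.12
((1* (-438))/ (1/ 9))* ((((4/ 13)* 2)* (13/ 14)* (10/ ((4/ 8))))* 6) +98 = -1891474/ 7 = -270210.57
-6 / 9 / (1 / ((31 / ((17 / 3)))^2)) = -5766 / 289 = -19.95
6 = 6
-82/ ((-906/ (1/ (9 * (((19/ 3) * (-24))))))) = -41/ 619704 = -0.00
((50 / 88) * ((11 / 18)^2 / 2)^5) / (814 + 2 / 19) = 1120025153225 / 7069182343861764096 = 0.00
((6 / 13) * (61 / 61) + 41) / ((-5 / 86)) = -46354 / 65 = -713.14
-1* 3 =-3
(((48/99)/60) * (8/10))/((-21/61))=-976/51975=-0.02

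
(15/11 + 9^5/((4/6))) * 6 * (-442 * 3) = -7751717766/11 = -704701615.09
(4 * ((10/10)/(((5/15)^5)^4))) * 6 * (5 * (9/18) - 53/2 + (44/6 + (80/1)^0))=-1311030934776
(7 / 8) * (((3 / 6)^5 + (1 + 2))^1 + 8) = 2471 / 256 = 9.65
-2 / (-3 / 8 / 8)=128 / 3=42.67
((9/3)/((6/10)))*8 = 40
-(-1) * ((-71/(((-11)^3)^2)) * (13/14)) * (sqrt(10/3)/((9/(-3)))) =923 * sqrt(30)/223216686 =0.00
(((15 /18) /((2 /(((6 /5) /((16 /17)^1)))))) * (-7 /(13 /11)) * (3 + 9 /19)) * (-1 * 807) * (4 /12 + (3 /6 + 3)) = 267259839 /7904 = 33813.24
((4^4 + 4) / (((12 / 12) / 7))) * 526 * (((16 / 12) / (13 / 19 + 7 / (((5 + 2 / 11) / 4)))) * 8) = 582050560 / 347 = 1677379.14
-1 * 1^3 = -1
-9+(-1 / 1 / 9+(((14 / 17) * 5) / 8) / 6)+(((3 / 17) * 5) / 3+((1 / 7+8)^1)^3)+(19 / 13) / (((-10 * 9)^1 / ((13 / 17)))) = 371675629 / 699720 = 531.18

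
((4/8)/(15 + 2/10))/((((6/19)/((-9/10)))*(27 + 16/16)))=-3/896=-0.00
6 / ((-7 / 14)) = -12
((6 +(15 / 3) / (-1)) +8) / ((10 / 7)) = 63 / 10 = 6.30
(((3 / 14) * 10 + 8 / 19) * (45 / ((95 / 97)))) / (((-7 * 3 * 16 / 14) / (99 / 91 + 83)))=-189828903 / 459914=-412.75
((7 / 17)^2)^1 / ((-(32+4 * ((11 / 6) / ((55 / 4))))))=-735 / 141032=-0.01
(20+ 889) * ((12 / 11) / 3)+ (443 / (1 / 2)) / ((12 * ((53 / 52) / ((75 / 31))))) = 9141398 / 18073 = 505.80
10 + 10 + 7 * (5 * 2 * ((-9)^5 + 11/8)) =-16533255/4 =-4133313.75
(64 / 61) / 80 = 4 / 305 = 0.01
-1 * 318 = -318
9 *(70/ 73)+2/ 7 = 4556/ 511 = 8.92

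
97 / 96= 1.01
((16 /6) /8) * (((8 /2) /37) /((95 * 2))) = 0.00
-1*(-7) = 7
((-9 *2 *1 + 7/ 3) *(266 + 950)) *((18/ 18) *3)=-57152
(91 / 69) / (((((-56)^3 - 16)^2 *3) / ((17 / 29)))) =1547 / 185172136342272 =0.00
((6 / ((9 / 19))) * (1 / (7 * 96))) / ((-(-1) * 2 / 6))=0.06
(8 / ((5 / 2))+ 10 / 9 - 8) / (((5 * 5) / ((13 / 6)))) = -1079 / 3375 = -0.32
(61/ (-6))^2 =3721/ 36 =103.36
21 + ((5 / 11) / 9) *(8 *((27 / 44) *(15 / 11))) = 28401 / 1331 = 21.34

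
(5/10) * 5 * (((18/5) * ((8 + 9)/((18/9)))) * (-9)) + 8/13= -17885/26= -687.88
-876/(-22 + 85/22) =6424/133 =48.30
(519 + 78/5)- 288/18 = 2593/5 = 518.60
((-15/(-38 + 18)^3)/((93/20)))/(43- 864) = -1/2036080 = -0.00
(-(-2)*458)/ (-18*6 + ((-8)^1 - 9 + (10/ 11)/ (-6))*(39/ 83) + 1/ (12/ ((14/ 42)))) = -30107088/ 3813719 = -7.89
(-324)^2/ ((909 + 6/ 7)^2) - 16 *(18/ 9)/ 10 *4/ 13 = -251306416/ 292963385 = -0.86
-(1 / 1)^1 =-1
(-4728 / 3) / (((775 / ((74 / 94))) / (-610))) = 7114064 / 7285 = 976.54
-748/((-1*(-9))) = -83.11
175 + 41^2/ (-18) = 1469/ 18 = 81.61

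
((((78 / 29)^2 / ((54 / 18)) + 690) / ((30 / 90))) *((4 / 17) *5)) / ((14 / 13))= 13359060 / 5887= 2269.25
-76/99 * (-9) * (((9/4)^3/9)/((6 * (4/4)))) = 513/352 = 1.46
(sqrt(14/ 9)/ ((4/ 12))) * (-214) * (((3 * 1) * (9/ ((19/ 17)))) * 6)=-589356 * sqrt(14)/ 19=-116061.49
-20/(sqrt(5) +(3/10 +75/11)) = -1722600/552589 +242000 * sqrt(5)/552589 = -2.14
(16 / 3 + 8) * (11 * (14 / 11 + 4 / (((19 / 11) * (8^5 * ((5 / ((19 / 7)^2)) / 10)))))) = 4686925 / 25088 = 186.82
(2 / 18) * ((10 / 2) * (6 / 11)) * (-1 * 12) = -40 / 11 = -3.64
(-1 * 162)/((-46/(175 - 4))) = 13851/23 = 602.22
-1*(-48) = 48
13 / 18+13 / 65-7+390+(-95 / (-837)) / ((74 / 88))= 118938673 / 309690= 384.06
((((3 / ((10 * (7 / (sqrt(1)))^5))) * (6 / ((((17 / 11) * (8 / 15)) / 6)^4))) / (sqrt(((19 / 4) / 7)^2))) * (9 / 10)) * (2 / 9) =21613410225 / 243849247936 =0.09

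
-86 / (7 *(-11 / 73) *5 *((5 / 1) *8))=3139 / 7700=0.41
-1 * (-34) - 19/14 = 32.64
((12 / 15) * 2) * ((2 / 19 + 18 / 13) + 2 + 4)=2960 / 247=11.98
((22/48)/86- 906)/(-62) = 1869973/127968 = 14.61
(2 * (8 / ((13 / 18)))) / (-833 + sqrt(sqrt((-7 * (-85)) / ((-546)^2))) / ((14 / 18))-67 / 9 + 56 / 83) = 288 / (13 * (-627308 / 747 + 3 * 7^(3 / 4) * sqrt(78) * 85^(1 / 4) / 1274)) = -0.03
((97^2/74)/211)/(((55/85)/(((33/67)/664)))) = 479859/694635632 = 0.00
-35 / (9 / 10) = -350 / 9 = -38.89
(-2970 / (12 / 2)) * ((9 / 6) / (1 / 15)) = -22275 / 2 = -11137.50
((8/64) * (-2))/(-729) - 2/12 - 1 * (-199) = 198.83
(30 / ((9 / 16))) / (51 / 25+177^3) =1000 / 103973157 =0.00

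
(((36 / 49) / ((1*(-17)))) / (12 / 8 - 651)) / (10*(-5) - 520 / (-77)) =-44 / 28597485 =-0.00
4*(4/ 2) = 8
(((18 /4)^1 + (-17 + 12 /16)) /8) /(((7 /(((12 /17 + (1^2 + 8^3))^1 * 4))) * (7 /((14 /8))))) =-410451 /3808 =-107.79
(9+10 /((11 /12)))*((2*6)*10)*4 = 105120 /11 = 9556.36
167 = 167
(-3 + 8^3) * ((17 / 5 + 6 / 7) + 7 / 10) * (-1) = -176623 / 70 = -2523.19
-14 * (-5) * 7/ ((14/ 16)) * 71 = 39760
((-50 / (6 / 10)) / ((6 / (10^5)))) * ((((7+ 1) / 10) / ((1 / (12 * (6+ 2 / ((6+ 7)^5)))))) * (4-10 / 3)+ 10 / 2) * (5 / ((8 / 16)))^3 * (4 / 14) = -402853225000000000 / 23391459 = -17222235902.43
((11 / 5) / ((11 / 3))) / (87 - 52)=3 / 175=0.02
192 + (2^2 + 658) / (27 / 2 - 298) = 107924 / 569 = 189.67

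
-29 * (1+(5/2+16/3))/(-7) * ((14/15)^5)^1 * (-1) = -59045392/2278125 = -25.92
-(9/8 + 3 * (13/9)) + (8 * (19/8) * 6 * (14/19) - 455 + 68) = -7403/24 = -308.46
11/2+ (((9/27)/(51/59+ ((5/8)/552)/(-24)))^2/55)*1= 17682448233424013/3213410761255310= 5.50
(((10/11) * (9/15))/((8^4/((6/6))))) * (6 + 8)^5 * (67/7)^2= 4619181/704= 6561.34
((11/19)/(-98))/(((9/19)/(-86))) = 473/441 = 1.07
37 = 37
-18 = -18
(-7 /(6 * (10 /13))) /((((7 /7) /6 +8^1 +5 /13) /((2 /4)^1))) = -1183 /13340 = -0.09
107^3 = 1225043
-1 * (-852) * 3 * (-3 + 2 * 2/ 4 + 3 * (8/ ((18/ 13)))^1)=39192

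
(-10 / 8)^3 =-125 / 64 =-1.95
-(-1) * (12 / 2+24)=30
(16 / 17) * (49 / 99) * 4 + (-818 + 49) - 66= -1402169 / 1683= -833.14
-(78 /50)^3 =-59319 /15625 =-3.80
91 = 91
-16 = -16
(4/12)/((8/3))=1/8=0.12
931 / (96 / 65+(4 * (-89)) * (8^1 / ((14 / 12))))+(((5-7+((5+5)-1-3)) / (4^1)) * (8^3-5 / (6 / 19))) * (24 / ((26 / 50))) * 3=76259873995 / 1110048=68699.62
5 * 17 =85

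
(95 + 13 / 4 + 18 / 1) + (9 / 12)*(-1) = 231 / 2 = 115.50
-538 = -538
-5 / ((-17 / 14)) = 70 / 17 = 4.12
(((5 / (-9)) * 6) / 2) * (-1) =5 / 3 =1.67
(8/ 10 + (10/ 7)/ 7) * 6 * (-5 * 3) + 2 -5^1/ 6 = -26225/ 294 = -89.20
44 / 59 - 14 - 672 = -40430 / 59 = -685.25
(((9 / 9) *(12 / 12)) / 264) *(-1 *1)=-1 / 264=-0.00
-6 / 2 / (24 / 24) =-3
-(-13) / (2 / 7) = 91 / 2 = 45.50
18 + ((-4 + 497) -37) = 474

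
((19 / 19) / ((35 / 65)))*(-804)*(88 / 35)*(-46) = 42309696 / 245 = 172692.64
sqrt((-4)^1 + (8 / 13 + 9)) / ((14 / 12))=6 * sqrt(949) / 91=2.03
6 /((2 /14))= 42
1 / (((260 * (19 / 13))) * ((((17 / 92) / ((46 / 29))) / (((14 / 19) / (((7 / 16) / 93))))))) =3148608 / 889865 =3.54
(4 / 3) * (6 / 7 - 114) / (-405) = 352 / 945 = 0.37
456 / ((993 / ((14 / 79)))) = 2128 / 26149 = 0.08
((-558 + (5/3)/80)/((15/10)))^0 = 1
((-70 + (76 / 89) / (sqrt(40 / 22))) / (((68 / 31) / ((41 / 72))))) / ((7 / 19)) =-120745 / 2448 + 458831 * sqrt(55) / 7625520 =-48.88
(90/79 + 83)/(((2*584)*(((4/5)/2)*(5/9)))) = 59823/184544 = 0.32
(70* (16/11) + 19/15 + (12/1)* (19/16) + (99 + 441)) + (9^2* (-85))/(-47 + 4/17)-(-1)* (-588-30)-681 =-17295467/34980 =-494.44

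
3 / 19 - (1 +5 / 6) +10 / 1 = 949 / 114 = 8.32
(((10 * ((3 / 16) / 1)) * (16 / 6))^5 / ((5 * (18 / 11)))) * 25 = 171875 / 18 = 9548.61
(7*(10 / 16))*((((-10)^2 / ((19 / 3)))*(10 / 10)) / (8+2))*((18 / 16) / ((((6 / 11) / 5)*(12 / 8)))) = 28875 / 608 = 47.49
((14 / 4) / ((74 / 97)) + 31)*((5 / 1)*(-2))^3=-1316750 / 37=-35587.84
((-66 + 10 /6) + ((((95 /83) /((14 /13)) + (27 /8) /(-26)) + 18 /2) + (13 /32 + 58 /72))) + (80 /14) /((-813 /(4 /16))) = -31355480287 /589496544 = -53.19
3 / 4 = 0.75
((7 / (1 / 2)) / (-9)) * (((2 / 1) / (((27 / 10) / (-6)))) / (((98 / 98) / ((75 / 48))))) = 875 / 81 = 10.80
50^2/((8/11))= 6875/2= 3437.50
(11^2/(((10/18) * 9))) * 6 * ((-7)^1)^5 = -12201882/5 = -2440376.40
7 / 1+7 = 14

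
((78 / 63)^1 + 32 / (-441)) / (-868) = -257 / 191394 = -0.00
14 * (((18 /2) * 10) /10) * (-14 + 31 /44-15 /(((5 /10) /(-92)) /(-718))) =-5493253815 /22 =-249693355.23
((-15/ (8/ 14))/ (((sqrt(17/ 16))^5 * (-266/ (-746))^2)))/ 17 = -534255360 * sqrt(17)/ 211057567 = -10.44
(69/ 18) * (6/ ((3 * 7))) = 1.10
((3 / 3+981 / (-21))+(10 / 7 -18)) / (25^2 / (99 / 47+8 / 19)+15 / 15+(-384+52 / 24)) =5904312 / 12659465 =0.47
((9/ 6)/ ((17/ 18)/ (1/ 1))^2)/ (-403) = -486/ 116467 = -0.00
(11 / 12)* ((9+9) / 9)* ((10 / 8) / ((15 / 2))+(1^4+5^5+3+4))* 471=32465873 / 12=2705489.42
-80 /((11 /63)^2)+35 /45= -2856833 /1089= -2623.35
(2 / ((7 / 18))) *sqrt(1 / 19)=36 *sqrt(19) / 133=1.18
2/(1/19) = 38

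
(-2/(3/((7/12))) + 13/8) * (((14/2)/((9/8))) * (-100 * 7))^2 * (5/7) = 12210800000/729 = 16750068.59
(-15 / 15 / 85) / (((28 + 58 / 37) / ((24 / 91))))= -444 / 4231045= -0.00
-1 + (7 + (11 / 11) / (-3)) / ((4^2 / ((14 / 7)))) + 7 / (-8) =-25 / 24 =-1.04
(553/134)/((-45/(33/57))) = -6083/114570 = -0.05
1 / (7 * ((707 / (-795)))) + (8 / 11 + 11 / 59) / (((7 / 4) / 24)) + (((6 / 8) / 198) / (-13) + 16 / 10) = 69997584901 / 5010565560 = 13.97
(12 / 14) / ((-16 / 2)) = -3 / 28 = -0.11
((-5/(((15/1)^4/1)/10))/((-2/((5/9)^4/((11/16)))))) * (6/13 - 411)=-237200/8444007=-0.03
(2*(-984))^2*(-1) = -3873024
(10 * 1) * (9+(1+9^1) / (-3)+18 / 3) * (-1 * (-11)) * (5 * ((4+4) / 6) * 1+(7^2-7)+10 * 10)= 1717100 / 9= 190788.89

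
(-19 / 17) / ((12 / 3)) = -19 / 68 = -0.28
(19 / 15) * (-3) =-19 / 5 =-3.80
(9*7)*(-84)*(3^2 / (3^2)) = -5292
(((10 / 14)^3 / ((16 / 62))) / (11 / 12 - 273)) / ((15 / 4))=-310 / 223979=-0.00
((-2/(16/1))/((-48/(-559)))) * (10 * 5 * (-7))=97825/192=509.51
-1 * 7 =-7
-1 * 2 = -2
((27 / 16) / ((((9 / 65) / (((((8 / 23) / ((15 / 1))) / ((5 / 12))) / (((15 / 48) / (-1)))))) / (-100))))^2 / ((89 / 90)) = 2242805760 / 47081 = 47637.17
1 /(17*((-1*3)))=-1 /51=-0.02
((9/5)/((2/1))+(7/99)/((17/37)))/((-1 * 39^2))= -0.00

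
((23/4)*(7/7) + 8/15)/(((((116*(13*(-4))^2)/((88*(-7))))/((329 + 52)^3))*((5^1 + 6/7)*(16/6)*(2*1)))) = -29810117799/1364480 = -21847.24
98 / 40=49 / 20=2.45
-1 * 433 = -433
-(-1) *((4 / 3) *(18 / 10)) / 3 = 4 / 5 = 0.80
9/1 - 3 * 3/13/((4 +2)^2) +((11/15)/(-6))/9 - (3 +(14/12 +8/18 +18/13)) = 62579/21060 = 2.97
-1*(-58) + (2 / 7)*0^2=58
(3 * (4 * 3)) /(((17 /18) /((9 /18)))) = 324 /17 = 19.06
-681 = -681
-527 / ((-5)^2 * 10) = -527 / 250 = -2.11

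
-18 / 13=-1.38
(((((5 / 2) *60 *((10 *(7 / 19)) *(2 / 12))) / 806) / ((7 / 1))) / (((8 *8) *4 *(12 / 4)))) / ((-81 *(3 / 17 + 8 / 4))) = -2125 / 17624086272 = -0.00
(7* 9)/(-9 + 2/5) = -315/43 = -7.33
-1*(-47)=47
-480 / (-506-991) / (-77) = -160 / 38423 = -0.00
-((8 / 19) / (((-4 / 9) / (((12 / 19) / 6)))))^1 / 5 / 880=9 / 397100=0.00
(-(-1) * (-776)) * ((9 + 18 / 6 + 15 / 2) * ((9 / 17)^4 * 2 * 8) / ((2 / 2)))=-1588496832 / 83521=-19019.13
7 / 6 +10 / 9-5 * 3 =-229 / 18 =-12.72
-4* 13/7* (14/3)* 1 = -104/3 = -34.67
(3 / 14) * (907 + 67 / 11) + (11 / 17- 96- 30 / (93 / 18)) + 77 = 6959418 / 40579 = 171.50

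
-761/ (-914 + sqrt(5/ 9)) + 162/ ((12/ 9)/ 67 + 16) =2283 * sqrt(5)/ 7518559 + 132488236539/ 12104879990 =10.95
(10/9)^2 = 1.23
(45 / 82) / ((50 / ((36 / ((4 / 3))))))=243 / 820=0.30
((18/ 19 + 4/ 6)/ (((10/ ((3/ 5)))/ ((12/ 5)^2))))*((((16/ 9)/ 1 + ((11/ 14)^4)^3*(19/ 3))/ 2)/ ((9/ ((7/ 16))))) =24977839355990159/ 865594555015680000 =0.03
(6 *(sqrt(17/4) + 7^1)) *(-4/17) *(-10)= 120 *sqrt(17)/17 + 1680/17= 127.93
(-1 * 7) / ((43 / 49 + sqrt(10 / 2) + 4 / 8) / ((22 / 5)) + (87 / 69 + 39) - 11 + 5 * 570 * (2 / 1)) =-98621942912108 / 80723101499616269 + 3911997320 * sqrt(5) / 80723101499616269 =-0.00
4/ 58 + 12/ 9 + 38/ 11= 4648/ 957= 4.86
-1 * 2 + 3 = 1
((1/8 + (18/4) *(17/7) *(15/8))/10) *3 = 6.18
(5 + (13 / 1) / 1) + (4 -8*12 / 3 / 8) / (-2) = 18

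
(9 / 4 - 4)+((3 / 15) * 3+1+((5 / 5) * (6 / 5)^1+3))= 81 / 20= 4.05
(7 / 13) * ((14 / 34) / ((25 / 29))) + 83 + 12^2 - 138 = 493146 / 5525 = 89.26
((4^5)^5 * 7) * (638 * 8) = 40226151871673270272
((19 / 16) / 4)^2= 361 / 4096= 0.09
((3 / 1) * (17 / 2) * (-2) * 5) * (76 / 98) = -9690 / 49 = -197.76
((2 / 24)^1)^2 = 1 / 144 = 0.01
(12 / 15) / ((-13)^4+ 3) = 0.00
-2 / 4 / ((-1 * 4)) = 0.12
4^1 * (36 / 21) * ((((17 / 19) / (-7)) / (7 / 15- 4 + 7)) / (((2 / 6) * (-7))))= 0.11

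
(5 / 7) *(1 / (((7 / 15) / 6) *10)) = 45 / 49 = 0.92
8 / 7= 1.14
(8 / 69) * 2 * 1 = 16 / 69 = 0.23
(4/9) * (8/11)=32/99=0.32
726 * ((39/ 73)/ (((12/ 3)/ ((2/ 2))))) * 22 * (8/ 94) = 622908/ 3431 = 181.55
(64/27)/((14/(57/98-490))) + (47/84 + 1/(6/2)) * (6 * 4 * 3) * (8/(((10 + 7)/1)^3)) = -3765512704/45499293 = -82.76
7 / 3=2.33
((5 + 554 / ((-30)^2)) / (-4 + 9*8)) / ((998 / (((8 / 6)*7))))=17689 / 22904100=0.00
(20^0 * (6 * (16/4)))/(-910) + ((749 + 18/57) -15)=6347932/8645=734.29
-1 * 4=-4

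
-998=-998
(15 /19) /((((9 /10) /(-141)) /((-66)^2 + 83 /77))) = -788413250 /1463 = -538901.74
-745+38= -707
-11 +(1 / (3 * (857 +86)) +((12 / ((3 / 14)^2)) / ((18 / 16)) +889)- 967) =3648476 / 25461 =143.30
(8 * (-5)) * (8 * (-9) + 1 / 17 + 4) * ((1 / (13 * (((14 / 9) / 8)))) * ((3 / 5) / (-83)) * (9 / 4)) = -320760 / 18343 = -17.49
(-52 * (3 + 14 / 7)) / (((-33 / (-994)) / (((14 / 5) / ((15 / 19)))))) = -13749008 / 495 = -27775.77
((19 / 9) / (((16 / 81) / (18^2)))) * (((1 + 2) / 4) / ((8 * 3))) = 13851 / 128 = 108.21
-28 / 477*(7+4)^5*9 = -4509428 / 53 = -85083.55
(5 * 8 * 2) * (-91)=-7280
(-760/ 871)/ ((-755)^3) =152/ 74970258025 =0.00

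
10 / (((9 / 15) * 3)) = 50 / 9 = 5.56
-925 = -925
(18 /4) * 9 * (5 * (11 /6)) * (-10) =-7425 /2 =-3712.50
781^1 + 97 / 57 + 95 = 877.70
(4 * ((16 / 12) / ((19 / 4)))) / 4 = 16 / 57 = 0.28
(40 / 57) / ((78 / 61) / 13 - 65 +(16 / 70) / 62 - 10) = -2647400 / 282555897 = -0.01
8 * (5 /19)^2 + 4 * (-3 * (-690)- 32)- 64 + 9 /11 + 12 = 32170549 /3971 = 8101.37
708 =708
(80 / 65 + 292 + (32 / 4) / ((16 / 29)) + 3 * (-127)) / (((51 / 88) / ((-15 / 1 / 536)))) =104775 / 29614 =3.54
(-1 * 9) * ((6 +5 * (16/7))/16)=-549/56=-9.80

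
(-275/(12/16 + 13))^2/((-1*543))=-400/543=-0.74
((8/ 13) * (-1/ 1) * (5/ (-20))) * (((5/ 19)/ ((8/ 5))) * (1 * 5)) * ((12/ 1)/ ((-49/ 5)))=-1875/ 12103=-0.15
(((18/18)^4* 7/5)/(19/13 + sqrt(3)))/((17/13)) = -22477/12410 + 15379* sqrt(3)/12410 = 0.34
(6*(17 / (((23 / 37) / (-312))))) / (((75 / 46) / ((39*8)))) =-244917504 / 25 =-9796700.16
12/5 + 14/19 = 298/95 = 3.14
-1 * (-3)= 3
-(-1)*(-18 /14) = -9 /7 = -1.29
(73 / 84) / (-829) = -73 / 69636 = -0.00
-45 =-45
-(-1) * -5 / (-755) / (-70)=-1 / 10570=-0.00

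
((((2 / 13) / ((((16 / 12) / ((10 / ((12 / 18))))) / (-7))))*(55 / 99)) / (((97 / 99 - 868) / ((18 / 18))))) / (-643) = -3465 / 286997906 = -0.00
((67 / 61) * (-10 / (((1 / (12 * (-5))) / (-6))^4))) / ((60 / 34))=-6376942080000 / 61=-104540034098.36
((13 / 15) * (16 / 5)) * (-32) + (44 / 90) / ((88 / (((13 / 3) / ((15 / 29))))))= -718471 / 8100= -88.70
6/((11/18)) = 108/11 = 9.82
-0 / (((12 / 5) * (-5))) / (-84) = 0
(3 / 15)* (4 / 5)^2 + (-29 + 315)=286.13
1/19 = 0.05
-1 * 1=-1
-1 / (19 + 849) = -1 / 868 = -0.00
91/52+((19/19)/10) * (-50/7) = 29/28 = 1.04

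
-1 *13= -13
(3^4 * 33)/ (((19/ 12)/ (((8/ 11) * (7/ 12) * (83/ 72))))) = 15687/ 19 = 825.63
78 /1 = 78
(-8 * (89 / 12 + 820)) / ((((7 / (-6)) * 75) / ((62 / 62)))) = 39716 / 525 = 75.65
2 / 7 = 0.29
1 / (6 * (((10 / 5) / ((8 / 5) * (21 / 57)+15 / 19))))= 131 / 1140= 0.11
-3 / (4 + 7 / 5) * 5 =-25 / 9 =-2.78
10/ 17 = 0.59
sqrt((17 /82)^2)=17 /82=0.21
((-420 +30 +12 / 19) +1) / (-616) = 7379 / 11704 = 0.63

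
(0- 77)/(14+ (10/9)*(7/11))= -1089/208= -5.24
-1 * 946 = -946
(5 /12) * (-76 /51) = -95 /153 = -0.62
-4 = -4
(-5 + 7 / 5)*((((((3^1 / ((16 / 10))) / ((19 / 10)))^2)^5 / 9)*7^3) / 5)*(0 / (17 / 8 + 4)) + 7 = 7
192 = 192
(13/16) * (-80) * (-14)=910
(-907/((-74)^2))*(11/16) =-9977/87616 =-0.11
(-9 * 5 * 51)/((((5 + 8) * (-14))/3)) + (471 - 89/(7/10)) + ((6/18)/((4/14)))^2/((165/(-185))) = 41098415/108108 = 380.16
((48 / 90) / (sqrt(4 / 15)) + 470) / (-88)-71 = -76.35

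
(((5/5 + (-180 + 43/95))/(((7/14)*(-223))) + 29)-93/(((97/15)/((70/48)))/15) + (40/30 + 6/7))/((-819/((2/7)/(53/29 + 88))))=2821317586309/2577918351071700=0.00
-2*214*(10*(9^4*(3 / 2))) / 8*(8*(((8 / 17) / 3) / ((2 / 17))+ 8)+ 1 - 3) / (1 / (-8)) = 3060837720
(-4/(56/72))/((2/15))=-270/7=-38.57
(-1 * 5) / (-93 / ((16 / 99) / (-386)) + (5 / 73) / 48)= -17520 / 778304543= -0.00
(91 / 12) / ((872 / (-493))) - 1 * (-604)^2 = -3817479487 / 10464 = -364820.29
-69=-69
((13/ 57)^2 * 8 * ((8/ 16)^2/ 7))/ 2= 169/ 22743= 0.01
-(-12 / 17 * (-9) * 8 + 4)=-932 / 17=-54.82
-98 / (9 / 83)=-8134 / 9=-903.78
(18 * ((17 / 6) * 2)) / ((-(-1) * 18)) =17 / 3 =5.67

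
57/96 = 0.59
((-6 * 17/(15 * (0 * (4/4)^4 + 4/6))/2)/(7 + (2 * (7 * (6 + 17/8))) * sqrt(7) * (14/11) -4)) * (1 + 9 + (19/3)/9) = 1188946/1065078285 -34425391 * sqrt(7)/639046971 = -0.14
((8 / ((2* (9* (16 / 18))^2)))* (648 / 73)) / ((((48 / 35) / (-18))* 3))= -2835 / 1168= -2.43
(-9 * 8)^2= 5184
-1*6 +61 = 55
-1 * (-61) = 61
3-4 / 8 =5 / 2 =2.50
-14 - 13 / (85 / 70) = -420 / 17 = -24.71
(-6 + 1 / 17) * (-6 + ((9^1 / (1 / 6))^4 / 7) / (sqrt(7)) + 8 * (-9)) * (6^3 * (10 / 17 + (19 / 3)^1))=200227248 / 289 - 21827480800896 * sqrt(7) / 14161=-4077415070.34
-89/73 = -1.22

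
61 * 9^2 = 4941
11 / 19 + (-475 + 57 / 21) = -62737 / 133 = -471.71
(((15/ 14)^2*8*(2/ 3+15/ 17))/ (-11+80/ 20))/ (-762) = 1975/ 740537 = 0.00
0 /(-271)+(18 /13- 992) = -12878 /13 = -990.62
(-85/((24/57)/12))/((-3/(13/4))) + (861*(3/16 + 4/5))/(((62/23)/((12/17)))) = 7501892/2635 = 2847.02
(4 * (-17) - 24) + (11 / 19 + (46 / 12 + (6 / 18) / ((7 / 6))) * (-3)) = -27605 / 266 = -103.78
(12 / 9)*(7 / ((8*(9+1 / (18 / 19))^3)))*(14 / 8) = 11907 / 5929741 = 0.00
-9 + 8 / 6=-7.67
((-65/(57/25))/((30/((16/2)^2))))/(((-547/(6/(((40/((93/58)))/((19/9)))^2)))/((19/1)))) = 4509973/49682916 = 0.09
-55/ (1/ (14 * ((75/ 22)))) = -2625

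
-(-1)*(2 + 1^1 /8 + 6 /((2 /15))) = 377 /8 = 47.12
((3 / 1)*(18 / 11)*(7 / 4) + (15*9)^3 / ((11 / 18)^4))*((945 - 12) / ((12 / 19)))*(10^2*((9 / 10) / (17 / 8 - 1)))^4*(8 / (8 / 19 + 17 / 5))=3959112308290388582400000 / 1771561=2234815684184958114.57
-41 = -41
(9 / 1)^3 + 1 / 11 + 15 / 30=16051 / 22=729.59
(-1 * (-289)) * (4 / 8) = 289 / 2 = 144.50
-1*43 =-43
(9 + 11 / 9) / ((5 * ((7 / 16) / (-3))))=-1472 / 105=-14.02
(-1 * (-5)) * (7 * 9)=315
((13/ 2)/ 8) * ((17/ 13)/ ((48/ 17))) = 289/ 768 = 0.38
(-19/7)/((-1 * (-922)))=-19/6454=-0.00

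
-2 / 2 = -1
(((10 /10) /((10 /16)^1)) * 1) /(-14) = -4 /35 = -0.11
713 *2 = 1426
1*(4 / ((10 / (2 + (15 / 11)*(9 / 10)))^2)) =5041 / 12100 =0.42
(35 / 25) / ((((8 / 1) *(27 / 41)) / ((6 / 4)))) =287 / 720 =0.40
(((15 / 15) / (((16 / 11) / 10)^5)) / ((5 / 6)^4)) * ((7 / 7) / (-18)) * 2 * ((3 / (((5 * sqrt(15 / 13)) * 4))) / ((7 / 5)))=-352.97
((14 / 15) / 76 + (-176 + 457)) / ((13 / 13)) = 281.01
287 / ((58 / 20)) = 2870 / 29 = 98.97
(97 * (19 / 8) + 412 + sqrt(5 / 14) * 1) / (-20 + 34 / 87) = -447093 / 13648 - 87 * sqrt(70) / 23884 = -32.79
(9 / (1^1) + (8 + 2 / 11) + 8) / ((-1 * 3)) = -277 / 33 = -8.39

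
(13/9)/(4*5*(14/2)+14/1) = 13/1386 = 0.01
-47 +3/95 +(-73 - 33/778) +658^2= 31991499239/73910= 432843.99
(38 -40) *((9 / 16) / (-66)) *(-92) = -1.57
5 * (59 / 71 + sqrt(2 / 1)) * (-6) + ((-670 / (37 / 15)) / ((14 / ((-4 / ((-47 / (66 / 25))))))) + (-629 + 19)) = -552526384 / 864283 - 30 * sqrt(2) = -681.72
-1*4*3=-12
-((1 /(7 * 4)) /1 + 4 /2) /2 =-57 /56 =-1.02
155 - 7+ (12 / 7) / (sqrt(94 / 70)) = 12 *sqrt(1645) / 329+ 148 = 149.48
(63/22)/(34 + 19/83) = 1743/20834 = 0.08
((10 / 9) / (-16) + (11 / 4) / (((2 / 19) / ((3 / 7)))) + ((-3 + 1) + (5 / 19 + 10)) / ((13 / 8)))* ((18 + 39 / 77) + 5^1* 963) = 31297236500 / 399399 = 78360.83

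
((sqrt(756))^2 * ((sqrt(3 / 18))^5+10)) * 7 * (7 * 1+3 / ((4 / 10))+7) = 2107 * sqrt(6) / 4+1137780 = 1139070.27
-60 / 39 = -20 / 13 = -1.54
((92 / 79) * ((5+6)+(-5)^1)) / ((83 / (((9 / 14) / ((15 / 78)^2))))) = 1679184 / 1147475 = 1.46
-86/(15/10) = -172/3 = -57.33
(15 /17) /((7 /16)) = 240 /119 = 2.02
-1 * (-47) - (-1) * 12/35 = 1657/35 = 47.34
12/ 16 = 3/ 4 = 0.75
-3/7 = -0.43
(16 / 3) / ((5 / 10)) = 10.67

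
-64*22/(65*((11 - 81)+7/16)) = 22528/72345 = 0.31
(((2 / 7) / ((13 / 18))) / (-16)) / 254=-0.00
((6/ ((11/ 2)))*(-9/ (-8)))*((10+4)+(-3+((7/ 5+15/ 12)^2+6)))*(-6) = -778329/ 4400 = -176.89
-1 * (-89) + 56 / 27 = 2459 / 27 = 91.07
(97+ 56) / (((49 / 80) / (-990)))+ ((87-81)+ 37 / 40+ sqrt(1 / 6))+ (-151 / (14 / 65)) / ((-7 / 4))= -483905227 / 1960+ sqrt(6) / 6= -246890.01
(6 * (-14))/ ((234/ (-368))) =5152/ 39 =132.10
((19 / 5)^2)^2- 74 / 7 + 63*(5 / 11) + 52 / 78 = 32808526 / 144375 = 227.25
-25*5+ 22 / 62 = -3864 / 31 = -124.65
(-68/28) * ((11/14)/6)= -0.32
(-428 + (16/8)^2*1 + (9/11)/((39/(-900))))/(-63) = 63332/9009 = 7.03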